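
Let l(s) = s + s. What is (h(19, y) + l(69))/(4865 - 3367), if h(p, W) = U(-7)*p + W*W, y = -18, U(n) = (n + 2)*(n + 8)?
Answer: 367/1498 ≈ 0.24499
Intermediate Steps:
U(n) = (2 + n)*(8 + n)
h(p, W) = W² - 5*p (h(p, W) = (16 + (-7)² + 10*(-7))*p + W*W = (16 + 49 - 70)*p + W² = -5*p + W² = W² - 5*p)
l(s) = 2*s
(h(19, y) + l(69))/(4865 - 3367) = (((-18)² - 5*19) + 2*69)/(4865 - 3367) = ((324 - 95) + 138)/1498 = (229 + 138)*(1/1498) = 367*(1/1498) = 367/1498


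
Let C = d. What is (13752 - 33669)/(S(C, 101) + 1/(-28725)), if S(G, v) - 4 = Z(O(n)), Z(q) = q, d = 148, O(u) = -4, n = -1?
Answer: 572115825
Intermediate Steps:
C = 148
S(G, v) = 0 (S(G, v) = 4 - 4 = 0)
(13752 - 33669)/(S(C, 101) + 1/(-28725)) = (13752 - 33669)/(0 + 1/(-28725)) = -19917/(0 - 1/28725) = -19917/(-1/28725) = -19917*(-28725) = 572115825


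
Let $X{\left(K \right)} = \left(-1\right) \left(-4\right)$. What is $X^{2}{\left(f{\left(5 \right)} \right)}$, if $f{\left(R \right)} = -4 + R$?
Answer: $16$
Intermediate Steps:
$X{\left(K \right)} = 4$
$X^{2}{\left(f{\left(5 \right)} \right)} = 4^{2} = 16$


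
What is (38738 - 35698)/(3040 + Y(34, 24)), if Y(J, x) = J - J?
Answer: 1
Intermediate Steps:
Y(J, x) = 0
(38738 - 35698)/(3040 + Y(34, 24)) = (38738 - 35698)/(3040 + 0) = 3040/3040 = 3040*(1/3040) = 1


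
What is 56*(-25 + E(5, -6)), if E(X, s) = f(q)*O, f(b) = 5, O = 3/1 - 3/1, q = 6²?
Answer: -1400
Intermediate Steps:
q = 36
O = 0 (O = 3*1 - 3*1 = 3 - 3 = 0)
E(X, s) = 0 (E(X, s) = 5*0 = 0)
56*(-25 + E(5, -6)) = 56*(-25 + 0) = 56*(-25) = -1400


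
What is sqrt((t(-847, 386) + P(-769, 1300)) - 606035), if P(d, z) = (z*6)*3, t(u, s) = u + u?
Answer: I*sqrt(584329) ≈ 764.41*I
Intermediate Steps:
t(u, s) = 2*u
P(d, z) = 18*z (P(d, z) = (6*z)*3 = 18*z)
sqrt((t(-847, 386) + P(-769, 1300)) - 606035) = sqrt((2*(-847) + 18*1300) - 606035) = sqrt((-1694 + 23400) - 606035) = sqrt(21706 - 606035) = sqrt(-584329) = I*sqrt(584329)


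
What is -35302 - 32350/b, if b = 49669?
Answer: -1753447388/49669 ≈ -35303.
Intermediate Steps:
-35302 - 32350/b = -35302 - 32350/49669 = -1753447388/49669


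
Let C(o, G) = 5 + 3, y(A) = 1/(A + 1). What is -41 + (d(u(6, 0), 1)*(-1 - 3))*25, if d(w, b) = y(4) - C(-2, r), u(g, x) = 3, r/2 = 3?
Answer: 739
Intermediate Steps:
r = 6 (r = 2*3 = 6)
y(A) = 1/(1 + A)
C(o, G) = 8
d(w, b) = -39/5 (d(w, b) = 1/(1 + 4) - 1*8 = 1/5 - 8 = ⅕ - 8 = -39/5)
-41 + (d(u(6, 0), 1)*(-1 - 3))*25 = -41 - 39*(-1 - 3)/5*25 = -41 - 39/5*(-4)*25 = -41 + (156/5)*25 = -41 + 780 = 739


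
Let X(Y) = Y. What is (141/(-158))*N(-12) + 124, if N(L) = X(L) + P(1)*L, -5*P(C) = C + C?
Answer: 51518/395 ≈ 130.43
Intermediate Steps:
P(C) = -2*C/5 (P(C) = -(C + C)/5 = -2*C/5)
N(L) = 3*L/5 (N(L) = L + (-⅖*1)*L = L - 2*L/5 = 3*L/5)
(141/(-158))*N(-12) + 124 = (141/(-158))*((⅗)*(-12)) + 124 = (141*(-1/158))*(-36/5) + 124 = -141/158*(-36/5) + 124 = 2538/395 + 124 = 51518/395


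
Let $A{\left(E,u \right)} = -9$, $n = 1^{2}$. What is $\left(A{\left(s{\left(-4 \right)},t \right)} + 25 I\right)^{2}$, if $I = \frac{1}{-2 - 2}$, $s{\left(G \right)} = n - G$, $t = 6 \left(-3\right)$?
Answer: $\frac{3721}{16} \approx 232.56$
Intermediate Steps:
$n = 1$
$t = -18$
$s{\left(G \right)} = 1 - G$
$I = - \frac{1}{4}$ ($I = \frac{1}{-2 + \left(-2 + 0\right)} = \frac{1}{-2 - 2} = \frac{1}{-4} = - \frac{1}{4} \approx -0.25$)
$\left(A{\left(s{\left(-4 \right)},t \right)} + 25 I\right)^{2} = \left(-9 + 25 \left(- \frac{1}{4}\right)\right)^{2} = \left(-9 - \frac{25}{4}\right)^{2} = \left(- \frac{61}{4}\right)^{2} = \frac{3721}{16}$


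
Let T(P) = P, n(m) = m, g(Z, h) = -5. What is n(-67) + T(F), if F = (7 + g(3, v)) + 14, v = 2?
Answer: -51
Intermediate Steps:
F = 16 (F = (7 - 5) + 14 = 2 + 14 = 16)
n(-67) + T(F) = -67 + 16 = -51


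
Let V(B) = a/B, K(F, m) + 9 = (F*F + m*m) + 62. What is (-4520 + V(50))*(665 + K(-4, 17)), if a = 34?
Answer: -115581609/25 ≈ -4.6233e+6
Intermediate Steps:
K(F, m) = 53 + F² + m² (K(F, m) = -9 + ((F*F + m*m) + 62) = -9 + ((F² + m²) + 62) = -9 + (62 + F² + m²) = 53 + F² + m²)
V(B) = 34/B
(-4520 + V(50))*(665 + K(-4, 17)) = (-4520 + 34/50)*(665 + (53 + (-4)² + 17²)) = (-4520 + 34*(1/50))*(665 + (53 + 16 + 289)) = (-4520 + 17/25)*(665 + 358) = -112983/25*1023 = -115581609/25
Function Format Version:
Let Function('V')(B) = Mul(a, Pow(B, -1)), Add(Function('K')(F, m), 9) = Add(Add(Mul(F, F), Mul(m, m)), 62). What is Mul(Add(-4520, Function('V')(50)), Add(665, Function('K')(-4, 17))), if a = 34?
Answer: Rational(-115581609, 25) ≈ -4.6233e+6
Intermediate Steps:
Function('K')(F, m) = Add(53, Pow(F, 2), Pow(m, 2)) (Function('K')(F, m) = Add(-9, Add(Add(Mul(F, F), Mul(m, m)), 62)) = Add(-9, Add(Add(Pow(F, 2), Pow(m, 2)), 62)) = Add(-9, Add(62, Pow(F, 2), Pow(m, 2))) = Add(53, Pow(F, 2), Pow(m, 2)))
Function('V')(B) = Mul(34, Pow(B, -1))
Mul(Add(-4520, Function('V')(50)), Add(665, Function('K')(-4, 17))) = Mul(Add(-4520, Mul(34, Pow(50, -1))), Add(665, Add(53, Pow(-4, 2), Pow(17, 2)))) = Mul(Add(-4520, Mul(34, Rational(1, 50))), Add(665, Add(53, 16, 289))) = Mul(Add(-4520, Rational(17, 25)), Add(665, 358)) = Mul(Rational(-112983, 25), 1023) = Rational(-115581609, 25)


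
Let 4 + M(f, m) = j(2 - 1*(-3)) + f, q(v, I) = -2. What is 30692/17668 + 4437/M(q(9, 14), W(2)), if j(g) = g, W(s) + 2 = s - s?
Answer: -19590556/4417 ≈ -4435.3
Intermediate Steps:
W(s) = -2 (W(s) = -2 + (s - s) = -2 + 0 = -2)
M(f, m) = 1 + f (M(f, m) = -4 + ((2 - 1*(-3)) + f) = -4 + ((2 + 3) + f) = -4 + (5 + f) = 1 + f)
30692/17668 + 4437/M(q(9, 14), W(2)) = 30692/17668 + 4437/(1 - 2) = 30692*(1/17668) + 4437/(-1) = 7673/4417 + 4437*(-1) = 7673/4417 - 4437 = -19590556/4417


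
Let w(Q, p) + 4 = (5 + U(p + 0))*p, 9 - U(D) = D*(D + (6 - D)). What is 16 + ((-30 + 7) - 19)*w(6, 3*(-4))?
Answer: 43528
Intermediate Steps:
U(D) = 9 - 6*D (U(D) = 9 - D*(D + (6 - D)) = 9 - D*6 = 9 - 6*D)
w(Q, p) = -4 + p*(14 - 6*p) (w(Q, p) = -4 + (5 + (9 - 6*(p + 0)))*p = -4 + (5 + (9 - 6*p))*p = -4 + (14 - 6*p)*p = -4 + p*(14 - 6*p))
16 + ((-30 + 7) - 19)*w(6, 3*(-4)) = 16 + ((-30 + 7) - 19)*(-4 - 6*(3*(-4))² + 14*(3*(-4))) = 16 + (-23 - 19)*(-4 - 6*(-12)² + 14*(-12)) = 16 - 42*(-4 - 6*144 - 168) = 16 - 42*(-4 - 864 - 168) = 16 - 42*(-1036) = 16 + 43512 = 43528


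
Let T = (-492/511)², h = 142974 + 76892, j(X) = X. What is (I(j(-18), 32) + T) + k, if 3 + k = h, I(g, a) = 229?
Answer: 57470885196/261121 ≈ 2.2009e+5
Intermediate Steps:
h = 219866
k = 219863 (k = -3 + 219866 = 219863)
T = 242064/261121 (T = (-492*1/511)² = (-492/511)² = 242064/261121 ≈ 0.92702)
(I(j(-18), 32) + T) + k = (229 + 242064/261121) + 219863 = 60038773/261121 + 219863 = 57470885196/261121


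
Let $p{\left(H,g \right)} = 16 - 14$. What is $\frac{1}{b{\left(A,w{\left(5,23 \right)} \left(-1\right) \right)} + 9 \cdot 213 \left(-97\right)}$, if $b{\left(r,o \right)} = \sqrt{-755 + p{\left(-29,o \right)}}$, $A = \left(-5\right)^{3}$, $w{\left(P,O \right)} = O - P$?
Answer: $- \frac{61983}{11525677118} - \frac{i \sqrt{753}}{34577031354} \approx -5.3778 \cdot 10^{-6} - 7.9361 \cdot 10^{-10} i$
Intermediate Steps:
$p{\left(H,g \right)} = 2$
$A = -125$
$b{\left(r,o \right)} = i \sqrt{753}$ ($b{\left(r,o \right)} = \sqrt{-755 + 2} = \sqrt{-753} = i \sqrt{753}$)
$\frac{1}{b{\left(A,w{\left(5,23 \right)} \left(-1\right) \right)} + 9 \cdot 213 \left(-97\right)} = \frac{1}{i \sqrt{753} + 9 \cdot 213 \left(-97\right)} = \frac{1}{i \sqrt{753} + 1917 \left(-97\right)} = \frac{1}{i \sqrt{753} - 185949} = \frac{1}{-185949 + i \sqrt{753}}$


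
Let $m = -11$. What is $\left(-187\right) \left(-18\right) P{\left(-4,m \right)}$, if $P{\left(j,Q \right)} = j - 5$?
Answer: $-30294$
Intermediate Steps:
$P{\left(j,Q \right)} = -5 + j$ ($P{\left(j,Q \right)} = j - 5 = -5 + j$)
$\left(-187\right) \left(-18\right) P{\left(-4,m \right)} = \left(-187\right) \left(-18\right) \left(-5 - 4\right) = 3366 \left(-9\right) = -30294$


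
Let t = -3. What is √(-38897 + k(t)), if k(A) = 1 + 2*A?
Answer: I*√38902 ≈ 197.24*I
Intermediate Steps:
√(-38897 + k(t)) = √(-38897 + (1 + 2*(-3))) = √(-38897 + (1 - 6)) = √(-38897 - 5) = √(-38902) = I*√38902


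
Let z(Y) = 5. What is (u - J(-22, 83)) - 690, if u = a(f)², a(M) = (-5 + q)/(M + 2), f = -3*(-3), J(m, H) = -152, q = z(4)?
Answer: -538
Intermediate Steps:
q = 5
f = 9
a(M) = 0 (a(M) = (-5 + 5)/(M + 2) = 0/(2 + M) = 0)
u = 0 (u = 0² = 0)
(u - J(-22, 83)) - 690 = (0 - 1*(-152)) - 690 = (0 + 152) - 690 = 152 - 690 = -538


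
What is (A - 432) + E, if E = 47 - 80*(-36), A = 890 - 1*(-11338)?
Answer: 14723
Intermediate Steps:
A = 12228 (A = 890 + 11338 = 12228)
E = 2927 (E = 47 + 2880 = 2927)
(A - 432) + E = (12228 - 432) + 2927 = 11796 + 2927 = 14723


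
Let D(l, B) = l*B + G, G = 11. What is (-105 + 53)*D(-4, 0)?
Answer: -572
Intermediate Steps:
D(l, B) = 11 + B*l (D(l, B) = l*B + 11 = B*l + 11 = 11 + B*l)
(-105 + 53)*D(-4, 0) = (-105 + 53)*(11 + 0*(-4)) = -52*(11 + 0) = -52*11 = -572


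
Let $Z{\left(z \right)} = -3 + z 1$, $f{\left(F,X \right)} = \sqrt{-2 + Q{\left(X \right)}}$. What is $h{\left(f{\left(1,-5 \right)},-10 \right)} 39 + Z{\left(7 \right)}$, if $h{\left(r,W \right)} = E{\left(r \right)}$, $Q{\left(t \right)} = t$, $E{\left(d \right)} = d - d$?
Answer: $4$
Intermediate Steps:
$E{\left(d \right)} = 0$
$f{\left(F,X \right)} = \sqrt{-2 + X}$
$h{\left(r,W \right)} = 0$
$Z{\left(z \right)} = -3 + z$
$h{\left(f{\left(1,-5 \right)},-10 \right)} 39 + Z{\left(7 \right)} = 0 \cdot 39 + \left(-3 + 7\right) = 0 + 4 = 4$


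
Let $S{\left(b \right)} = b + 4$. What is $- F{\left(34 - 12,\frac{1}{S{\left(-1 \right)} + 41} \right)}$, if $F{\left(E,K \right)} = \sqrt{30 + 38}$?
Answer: $- 2 \sqrt{17} \approx -8.2462$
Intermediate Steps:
$S{\left(b \right)} = 4 + b$
$F{\left(E,K \right)} = 2 \sqrt{17}$ ($F{\left(E,K \right)} = \sqrt{68} = 2 \sqrt{17}$)
$- F{\left(34 - 12,\frac{1}{S{\left(-1 \right)} + 41} \right)} = - 2 \sqrt{17}$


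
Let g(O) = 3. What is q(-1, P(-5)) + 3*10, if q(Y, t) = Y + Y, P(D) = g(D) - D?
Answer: 28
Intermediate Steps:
P(D) = 3 - D
q(Y, t) = 2*Y
q(-1, P(-5)) + 3*10 = 2*(-1) + 3*10 = -2 + 30 = 28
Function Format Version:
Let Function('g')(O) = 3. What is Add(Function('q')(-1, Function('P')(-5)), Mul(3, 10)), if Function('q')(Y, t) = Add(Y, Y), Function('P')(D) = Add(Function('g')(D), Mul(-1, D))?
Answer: 28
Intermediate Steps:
Function('P')(D) = Add(3, Mul(-1, D))
Function('q')(Y, t) = Mul(2, Y)
Add(Function('q')(-1, Function('P')(-5)), Mul(3, 10)) = Add(Mul(2, -1), Mul(3, 10)) = Add(-2, 30) = 28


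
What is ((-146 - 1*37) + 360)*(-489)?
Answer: -86553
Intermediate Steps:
((-146 - 1*37) + 360)*(-489) = ((-146 - 37) + 360)*(-489) = (-183 + 360)*(-489) = 177*(-489) = -86553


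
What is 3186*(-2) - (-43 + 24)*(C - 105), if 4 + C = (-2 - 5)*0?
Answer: -8443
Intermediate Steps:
C = -4 (C = -4 + (-2 - 5)*0 = -4 - 7*0 = -4 + 0 = -4)
3186*(-2) - (-43 + 24)*(C - 105) = 3186*(-2) - (-43 + 24)*(-4 - 105) = -6372 - (-19)*(-109) = -6372 - 1*2071 = -6372 - 2071 = -8443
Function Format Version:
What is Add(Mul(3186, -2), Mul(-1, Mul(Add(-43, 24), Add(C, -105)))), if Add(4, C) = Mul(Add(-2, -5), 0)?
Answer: -8443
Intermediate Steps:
C = -4 (C = Add(-4, Mul(Add(-2, -5), 0)) = Add(-4, Mul(-7, 0)) = Add(-4, 0) = -4)
Add(Mul(3186, -2), Mul(-1, Mul(Add(-43, 24), Add(C, -105)))) = Add(Mul(3186, -2), Mul(-1, Mul(Add(-43, 24), Add(-4, -105)))) = Add(-6372, Mul(-1, Mul(-19, -109))) = Add(-6372, Mul(-1, 2071)) = Add(-6372, -2071) = -8443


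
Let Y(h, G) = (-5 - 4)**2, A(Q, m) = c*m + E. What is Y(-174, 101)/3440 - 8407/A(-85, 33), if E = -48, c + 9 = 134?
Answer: -28589843/14024880 ≈ -2.0385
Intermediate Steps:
c = 125 (c = -9 + 134 = 125)
A(Q, m) = -48 + 125*m (A(Q, m) = 125*m - 48 = -48 + 125*m)
Y(h, G) = 81 (Y(h, G) = (-9)**2 = 81)
Y(-174, 101)/3440 - 8407/A(-85, 33) = 81/3440 - 8407/(-48 + 125*33) = 81*(1/3440) - 8407/(-48 + 4125) = 81/3440 - 8407/4077 = -28589843/14024880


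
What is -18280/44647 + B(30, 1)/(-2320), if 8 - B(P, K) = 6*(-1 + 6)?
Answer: -20713683/51790520 ≈ -0.39995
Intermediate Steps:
B(P, K) = -22 (B(P, K) = 8 - 6*(-1 + 6) = 8 - 6*5 = 8 - 1*30 = 8 - 30 = -22)
-18280/44647 + B(30, 1)/(-2320) = -18280/44647 - 22/(-2320) = -18280*1/44647 - 22*(-1/2320) = -18280/44647 + 11/1160 = -20713683/51790520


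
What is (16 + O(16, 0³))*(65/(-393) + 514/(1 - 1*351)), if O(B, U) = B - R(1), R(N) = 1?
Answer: -3483656/68775 ≈ -50.653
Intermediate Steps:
O(B, U) = -1 + B (O(B, U) = B - 1*1 = B - 1 = -1 + B)
(16 + O(16, 0³))*(65/(-393) + 514/(1 - 1*351)) = (16 + (-1 + 16))*(65/(-393) + 514/(1 - 1*351)) = (16 + 15)*(65*(-1/393) + 514/(1 - 351)) = 31*(-65/393 + 514/(-350)) = 31*(-65/393 + 514*(-1/350)) = 31*(-65/393 - 257/175) = 31*(-112376/68775) = -3483656/68775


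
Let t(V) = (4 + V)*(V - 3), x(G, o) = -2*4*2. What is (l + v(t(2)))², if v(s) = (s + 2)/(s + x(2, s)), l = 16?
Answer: 31684/121 ≈ 261.85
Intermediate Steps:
x(G, o) = -16 (x(G, o) = -8*2 = -16)
t(V) = (-3 + V)*(4 + V) (t(V) = (4 + V)*(-3 + V) = (-3 + V)*(4 + V))
v(s) = (2 + s)/(-16 + s) (v(s) = (s + 2)/(s - 16) = (2 + s)/(-16 + s))
(l + v(t(2)))² = (16 + (2 + (-12 + 2 + 2²))/(-16 + (-12 + 2 + 2²)))² = (16 + (2 + (-12 + 2 + 4))/(-16 + (-12 + 2 + 4)))² = (16 + (2 - 6)/(-16 - 6))² = (16 - 4/(-22))² = (16 - 1/22*(-4))² = (16 + 2/11)² = (178/11)² = 31684/121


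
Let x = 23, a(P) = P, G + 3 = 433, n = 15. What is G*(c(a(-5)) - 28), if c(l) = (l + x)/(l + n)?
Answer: -11266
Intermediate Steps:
G = 430 (G = -3 + 433 = 430)
c(l) = (23 + l)/(15 + l) (c(l) = (l + 23)/(l + 15) = (23 + l)/(15 + l))
G*(c(a(-5)) - 28) = 430*((23 - 5)/(15 - 5) - 28) = 430*(18/10 - 28) = 430*((1/10)*18 - 28) = 430*(9/5 - 28) = 430*(-131/5) = -11266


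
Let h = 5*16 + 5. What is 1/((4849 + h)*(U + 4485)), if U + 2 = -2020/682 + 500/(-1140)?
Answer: 19437/429603261584 ≈ 4.5244e-8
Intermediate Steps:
h = 85 (h = 80 + 5 = 85)
U = -104969/19437 (U = -2 + (-2020/682 + 500/(-1140)) = -2 + (-2020*1/682 + 500*(-1/1140)) = -2 + (-1010/341 - 25/57) = -2 - 66095/19437 = -104969/19437 ≈ -5.4005)
1/((4849 + h)*(U + 4485)) = 1/((4849 + 85)*(-104969/19437 + 4485)) = 1/(4934*(87069976/19437)) = 1/(429603261584/19437) = 19437/429603261584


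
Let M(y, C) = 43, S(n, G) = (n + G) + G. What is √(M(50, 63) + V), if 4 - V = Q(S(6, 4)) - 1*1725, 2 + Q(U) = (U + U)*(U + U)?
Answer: 3*√110 ≈ 31.464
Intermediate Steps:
S(n, G) = n + 2*G (S(n, G) = (G + n) + G = n + 2*G)
Q(U) = -2 + 4*U² (Q(U) = -2 + (U + U)*(U + U) = -2 + (2*U)*(2*U) = -2 + 4*U²)
V = 947 (V = 4 - ((-2 + 4*(6 + 2*4)²) - 1*1725) = 4 - ((-2 + 4*(6 + 8)²) - 1725) = 4 - ((-2 + 4*14²) - 1725) = 4 - ((-2 + 4*196) - 1725) = 4 - ((-2 + 784) - 1725) = 4 - (782 - 1725) = 4 - 1*(-943) = 4 + 943 = 947)
√(M(50, 63) + V) = √(43 + 947) = √990 = 3*√110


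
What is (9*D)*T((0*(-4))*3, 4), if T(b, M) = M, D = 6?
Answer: 216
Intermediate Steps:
(9*D)*T((0*(-4))*3, 4) = (9*6)*4 = 54*4 = 216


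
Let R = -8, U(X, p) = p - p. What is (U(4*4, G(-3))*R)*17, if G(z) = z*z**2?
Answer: 0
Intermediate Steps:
G(z) = z**3
U(X, p) = 0
R = -8 (R = -2*4 = -8)
(U(4*4, G(-3))*R)*17 = (0*(-8))*17 = 0*17 = 0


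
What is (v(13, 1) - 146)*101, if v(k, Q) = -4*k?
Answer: -19998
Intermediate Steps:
(v(13, 1) - 146)*101 = (-4*13 - 146)*101 = (-52 - 146)*101 = -198*101 = -19998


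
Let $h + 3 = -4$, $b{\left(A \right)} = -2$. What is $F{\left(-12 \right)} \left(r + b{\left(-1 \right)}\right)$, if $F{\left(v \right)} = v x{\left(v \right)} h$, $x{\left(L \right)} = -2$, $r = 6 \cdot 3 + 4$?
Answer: $-3360$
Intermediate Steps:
$r = 22$ ($r = 18 + 4 = 22$)
$h = -7$ ($h = -3 - 4 = -7$)
$F{\left(v \right)} = 14 v$ ($F{\left(v \right)} = v \left(-2\right) \left(-7\right) = - 2 v \left(-7\right) = 14 v$)
$F{\left(-12 \right)} \left(r + b{\left(-1 \right)}\right) = 14 \left(-12\right) \left(22 - 2\right) = \left(-168\right) 20 = -3360$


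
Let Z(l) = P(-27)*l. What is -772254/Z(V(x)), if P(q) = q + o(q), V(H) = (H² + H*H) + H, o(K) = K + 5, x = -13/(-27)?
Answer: 80424738/4823 ≈ 16675.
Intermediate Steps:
x = 13/27 (x = -13*(-1/27) = 13/27 ≈ 0.48148)
o(K) = 5 + K
V(H) = H + 2*H² (V(H) = (H² + H²) + H = 2*H² + H = H + 2*H²)
P(q) = 5 + 2*q (P(q) = q + (5 + q) = 5 + 2*q)
Z(l) = -49*l (Z(l) = (5 + 2*(-27))*l = (5 - 54)*l = -49*l)
-772254/Z(V(x)) = -772254*(-27/(637*(1 + 2*(13/27)))) = -772254*(-27/(637*(1 + 26/27))) = -772254/((-637*53/(27*27))) = -772254/((-49*689/729)) = -772254/(-33761/729) = -772254*(-729/33761) = 80424738/4823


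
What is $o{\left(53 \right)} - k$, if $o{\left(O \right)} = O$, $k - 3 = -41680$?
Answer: $41730$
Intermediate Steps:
$k = -41677$ ($k = 3 - 41680 = -41677$)
$o{\left(53 \right)} - k = 53 - -41677 = 53 + 41677 = 41730$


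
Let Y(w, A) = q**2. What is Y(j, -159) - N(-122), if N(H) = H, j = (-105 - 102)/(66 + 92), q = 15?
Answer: 347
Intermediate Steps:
j = -207/158 ≈ -1.3101
Y(w, A) = 225 (Y(w, A) = 15**2 = 225)
Y(j, -159) - N(-122) = 225 - 1*(-122) = 225 + 122 = 347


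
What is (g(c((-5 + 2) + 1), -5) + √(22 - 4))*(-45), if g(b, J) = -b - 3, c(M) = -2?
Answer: 45 - 135*√2 ≈ -145.92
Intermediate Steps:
g(b, J) = -3 - b
(g(c((-5 + 2) + 1), -5) + √(22 - 4))*(-45) = ((-3 - 1*(-2)) + √(22 - 4))*(-45) = ((-3 + 2) + √18)*(-45) = (-1 + 3*√2)*(-45) = 45 - 135*√2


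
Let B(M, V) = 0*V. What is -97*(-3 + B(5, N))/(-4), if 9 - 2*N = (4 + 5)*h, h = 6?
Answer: -291/4 ≈ -72.750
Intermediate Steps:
N = -45/2 (N = 9/2 - (4 + 5)*6/2 = 9/2 - 9*6/2 = 9/2 - ½*54 = 9/2 - 27 = -45/2 ≈ -22.500)
B(M, V) = 0
-97*(-3 + B(5, N))/(-4) = -97*(-3 + 0)/(-4) = -(-97)*(-3)/4 = -97*¾ = -291/4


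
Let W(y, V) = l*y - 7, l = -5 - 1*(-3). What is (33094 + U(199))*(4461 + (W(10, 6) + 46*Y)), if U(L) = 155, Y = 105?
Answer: 308018736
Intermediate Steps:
l = -2 (l = -5 + 3 = -2)
W(y, V) = -7 - 2*y (W(y, V) = -2*y - 7 = -7 - 2*y)
(33094 + U(199))*(4461 + (W(10, 6) + 46*Y)) = (33094 + 155)*(4461 + ((-7 - 2*10) + 46*105)) = 33249*(4461 + ((-7 - 20) + 4830)) = 33249*(4461 + (-27 + 4830)) = 33249*(4461 + 4803) = 33249*9264 = 308018736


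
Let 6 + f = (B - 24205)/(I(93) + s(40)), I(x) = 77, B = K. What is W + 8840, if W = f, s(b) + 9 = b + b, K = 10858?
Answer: 1294085/148 ≈ 8743.8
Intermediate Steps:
B = 10858
s(b) = -9 + 2*b (s(b) = -9 + (b + b) = -9 + 2*b)
f = -14235/148 (f = -6 + (10858 - 24205)/(77 + (-9 + 2*40)) = -6 - 13347/(77 + (-9 + 80)) = -6 - 13347/(77 + 71) = -6 - 13347/148 = -14235/148 ≈ -96.182)
W = -14235/148 ≈ -96.182
W + 8840 = -14235/148 + 8840 = 1294085/148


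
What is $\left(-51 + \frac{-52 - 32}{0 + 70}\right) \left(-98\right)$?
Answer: $\frac{25578}{5} \approx 5115.6$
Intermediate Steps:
$\left(-51 + \frac{-52 - 32}{0 + 70}\right) \left(-98\right) = \left(-51 - \frac{84}{70}\right) \left(-98\right) = \left(-51 - \frac{6}{5}\right) \left(-98\right) = \left(- \frac{261}{5}\right) \left(-98\right) = \frac{25578}{5}$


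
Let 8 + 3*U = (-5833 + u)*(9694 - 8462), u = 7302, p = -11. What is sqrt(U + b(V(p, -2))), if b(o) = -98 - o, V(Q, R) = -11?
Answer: sqrt(5428617)/3 ≈ 776.65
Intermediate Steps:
U = 1809800/3 (U = -8/3 + ((-5833 + 7302)*(9694 - 8462))/3 = -8/3 + (1469*1232)/3 = -8/3 + (1/3)*1809808 = -8/3 + 1809808/3 = 1809800/3 ≈ 6.0327e+5)
sqrt(U + b(V(p, -2))) = sqrt(1809800/3 + (-98 - 1*(-11))) = sqrt(1809800/3 + (-98 + 11)) = sqrt(1809800/3 - 87) = sqrt(1809539/3) = sqrt(5428617)/3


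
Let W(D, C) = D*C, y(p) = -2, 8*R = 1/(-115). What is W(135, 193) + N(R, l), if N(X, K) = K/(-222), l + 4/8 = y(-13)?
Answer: 11568425/444 ≈ 26055.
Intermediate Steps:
R = -1/920 (R = (⅛)/(-115) = (⅛)*(-1/115) = -1/920 ≈ -0.0010870)
W(D, C) = C*D
l = -5/2 (l = -½ - 2 = -5/2 ≈ -2.5000)
N(X, K) = -K/222 (N(X, K) = K*(-1/222) = -K/222)
W(135, 193) + N(R, l) = 193*135 - 1/222*(-5/2) = 26055 + 5/444 = 11568425/444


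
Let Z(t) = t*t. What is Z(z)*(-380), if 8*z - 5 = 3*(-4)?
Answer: -4655/16 ≈ -290.94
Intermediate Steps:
z = -7/8 (z = 5/8 + (3*(-4))/8 = 5/8 + (⅛)*(-12) = 5/8 - 3/2 = -7/8 ≈ -0.87500)
Z(t) = t²
Z(z)*(-380) = (-7/8)²*(-380) = (49/64)*(-380) = -4655/16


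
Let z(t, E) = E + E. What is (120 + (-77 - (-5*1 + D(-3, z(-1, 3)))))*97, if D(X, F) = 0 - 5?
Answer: 5141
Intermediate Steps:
z(t, E) = 2*E
D(X, F) = -5
(120 + (-77 - (-5*1 + D(-3, z(-1, 3)))))*97 = (120 + (-77 - (-5*1 - 5)))*97 = (120 + (-77 - (-5 - 5)))*97 = (120 + (-77 - 1*(-10)))*97 = (120 + (-77 + 10))*97 = (120 - 67)*97 = 53*97 = 5141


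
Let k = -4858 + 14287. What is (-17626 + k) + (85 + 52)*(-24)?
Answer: -11485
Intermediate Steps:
k = 9429
(-17626 + k) + (85 + 52)*(-24) = (-17626 + 9429) + (85 + 52)*(-24) = -8197 + 137*(-24) = -8197 - 3288 = -11485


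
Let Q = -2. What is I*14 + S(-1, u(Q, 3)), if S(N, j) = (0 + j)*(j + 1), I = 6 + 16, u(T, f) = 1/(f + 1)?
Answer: 4933/16 ≈ 308.31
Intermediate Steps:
u(T, f) = 1/(1 + f)
I = 22
S(N, j) = j*(1 + j)
I*14 + S(-1, u(Q, 3)) = 22*14 + (1 + 1/(1 + 3))/(1 + 3) = 308 + (1 + 1/4)/4 = 308 + (1/4)*(5/4) = 308 + 5/16 = 4933/16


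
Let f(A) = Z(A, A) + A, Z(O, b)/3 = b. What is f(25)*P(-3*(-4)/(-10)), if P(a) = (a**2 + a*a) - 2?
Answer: 88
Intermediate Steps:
Z(O, b) = 3*b
f(A) = 4*A (f(A) = 3*A + A = 4*A)
P(a) = -2 + 2*a**2 (P(a) = (a**2 + a**2) - 2 = 2*a**2 - 2 = -2 + 2*a**2)
f(25)*P(-3*(-4)/(-10)) = (4*25)*(-2 + 2*(-3*(-4)/(-10))**2) = 100*(-2 + 2*(12*(-1/10))**2) = 100*(-2 + 2*(-6/5)**2) = 100*(-2 + 2*(36/25)) = 100*(-2 + 72/25) = 100*(22/25) = 88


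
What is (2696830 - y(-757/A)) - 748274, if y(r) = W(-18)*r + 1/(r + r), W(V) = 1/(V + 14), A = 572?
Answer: 3374930250215/1732016 ≈ 1.9486e+6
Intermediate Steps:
W(V) = 1/(14 + V)
y(r) = 1/(2*r) - r/4 (y(r) = r/(14 - 18) + 1/(r + r) = r/(-4) + 1/(2*r) = -r/4 + 1/(2*r) = 1/(2*r) - r/4)
(2696830 - y(-757/A)) - 748274 = (2696830 - (2 - (-757/572)²)/(4*((-757/572)))) - 748274 = (2696830 - (2 - (-757*1/572)²)/(4*((-757*1/572)))) - 748274 = (2696830 - (2 - (-757/572)²)/(4*(-757/572))) - 748274 = (2696830 - (-572)*(2 - 1*573049/327184)/(4*757)) - 748274 = (2696830 - (-572)*(2 - 573049/327184)/(4*757)) - 748274 = (2696830 - (-572)*81319/(4*757*327184)) - 748274 = (2696830 - 1*(-81319/1732016)) - 748274 = (2696830 + 81319/1732016) - 748274 = 4670952790599/1732016 - 748274 = 3374930250215/1732016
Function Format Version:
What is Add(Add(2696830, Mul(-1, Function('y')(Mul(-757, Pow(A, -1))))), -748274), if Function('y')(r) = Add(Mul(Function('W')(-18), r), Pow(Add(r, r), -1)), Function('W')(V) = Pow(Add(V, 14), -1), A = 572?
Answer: Rational(3374930250215, 1732016) ≈ 1.9486e+6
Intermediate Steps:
Function('W')(V) = Pow(Add(14, V), -1)
Function('y')(r) = Add(Mul(Rational(1, 2), Pow(r, -1)), Mul(Rational(-1, 4), r)) (Function('y')(r) = Add(Mul(Pow(Add(14, -18), -1), r), Pow(Add(r, r), -1)) = Add(Mul(Pow(-4, -1), r), Pow(Mul(2, r), -1)) = Add(Mul(Rational(-1, 4), r), Mul(Rational(1, 2), Pow(r, -1))) = Add(Mul(Rational(1, 2), Pow(r, -1)), Mul(Rational(-1, 4), r)))
Add(Add(2696830, Mul(-1, Function('y')(Mul(-757, Pow(A, -1))))), -748274) = Add(Add(2696830, Mul(-1, Mul(Rational(1, 4), Pow(Mul(-757, Pow(572, -1)), -1), Add(2, Mul(-1, Pow(Mul(-757, Pow(572, -1)), 2)))))), -748274) = Add(Add(2696830, Mul(-1, Mul(Rational(1, 4), Pow(Mul(-757, Rational(1, 572)), -1), Add(2, Mul(-1, Pow(Mul(-757, Rational(1, 572)), 2)))))), -748274) = Add(Add(2696830, Mul(-1, Mul(Rational(1, 4), Pow(Rational(-757, 572), -1), Add(2, Mul(-1, Pow(Rational(-757, 572), 2)))))), -748274) = Add(Add(2696830, Mul(-1, Mul(Rational(1, 4), Rational(-572, 757), Add(2, Mul(-1, Rational(573049, 327184)))))), -748274) = Add(Add(2696830, Mul(-1, Mul(Rational(1, 4), Rational(-572, 757), Add(2, Rational(-573049, 327184))))), -748274) = Add(Add(2696830, Mul(-1, Mul(Rational(1, 4), Rational(-572, 757), Rational(81319, 327184)))), -748274) = Add(Add(2696830, Mul(-1, Rational(-81319, 1732016))), -748274) = Add(Add(2696830, Rational(81319, 1732016)), -748274) = Add(Rational(4670952790599, 1732016), -748274) = Rational(3374930250215, 1732016)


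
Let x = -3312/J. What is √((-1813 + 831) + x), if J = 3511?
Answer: I*√12116861254/3511 ≈ 31.352*I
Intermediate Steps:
x = -3312/3511 ≈ -0.94332
√((-1813 + 831) + x) = √((-1813 + 831) - 3312/3511) = √(-982 - 3312/3511) = √(-3451114/3511) = I*√12116861254/3511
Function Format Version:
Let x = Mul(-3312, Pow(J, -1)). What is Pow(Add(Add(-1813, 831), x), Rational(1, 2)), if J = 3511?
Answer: Mul(Rational(1, 3511), I, Pow(12116861254, Rational(1, 2))) ≈ Mul(31.352, I)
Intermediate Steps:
x = Rational(-3312, 3511) (x = Mul(-3312, Pow(3511, -1)) = Mul(-3312, Rational(1, 3511)) = Rational(-3312, 3511) ≈ -0.94332)
Pow(Add(Add(-1813, 831), x), Rational(1, 2)) = Pow(Add(Add(-1813, 831), Rational(-3312, 3511)), Rational(1, 2)) = Pow(Add(-982, Rational(-3312, 3511)), Rational(1, 2)) = Pow(Rational(-3451114, 3511), Rational(1, 2)) = Mul(Rational(1, 3511), I, Pow(12116861254, Rational(1, 2)))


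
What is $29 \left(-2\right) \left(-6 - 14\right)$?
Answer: $1160$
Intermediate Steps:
$29 \left(-2\right) \left(-6 - 14\right) = \left(-58\right) \left(-20\right) = 1160$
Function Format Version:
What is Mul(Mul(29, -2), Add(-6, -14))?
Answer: 1160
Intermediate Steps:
Mul(Mul(29, -2), Add(-6, -14)) = Mul(-58, -20) = 1160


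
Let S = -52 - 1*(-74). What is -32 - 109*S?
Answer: -2430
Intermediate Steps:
S = 22 (S = -52 + 74 = 22)
-32 - 109*S = -32 - 109*22 = -32 - 2398 = -2430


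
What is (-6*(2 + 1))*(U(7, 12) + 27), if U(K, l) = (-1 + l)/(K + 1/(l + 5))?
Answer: -10281/20 ≈ -514.05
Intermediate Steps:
U(K, l) = (-1 + l)/(K + 1/(5 + l))
(-6*(2 + 1))*(U(7, 12) + 27) = (-6*(2 + 1))*((-5 + 12**2 + 4*12)/(1 + 5*7 + 7*12) + 27) = (-6*3)*((-5 + 144 + 48)/(1 + 35 + 84) + 27) = -18*(187/120 + 27) = -18*3427/120 = -10281/20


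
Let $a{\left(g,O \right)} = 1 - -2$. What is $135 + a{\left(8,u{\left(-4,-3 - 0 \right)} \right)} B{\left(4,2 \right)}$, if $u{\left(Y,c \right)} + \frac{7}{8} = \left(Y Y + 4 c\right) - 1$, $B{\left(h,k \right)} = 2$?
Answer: $141$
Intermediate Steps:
$u{\left(Y,c \right)} = - \frac{15}{8} + Y^{2} + 4 c$ ($u{\left(Y,c \right)} = - \frac{7}{8} - \left(1 - 4 c - Y Y\right) = - \frac{7}{8} - \left(1 - Y^{2} - 4 c\right) = - \frac{7}{8} + \left(-1 + Y^{2} + 4 c\right) = - \frac{15}{8} + Y^{2} + 4 c$)
$a{\left(g,O \right)} = 3$ ($a{\left(g,O \right)} = 1 + 2 = 3$)
$135 + a{\left(8,u{\left(-4,-3 - 0 \right)} \right)} B{\left(4,2 \right)} = 135 + 3 \cdot 2 = 135 + 6 = 141$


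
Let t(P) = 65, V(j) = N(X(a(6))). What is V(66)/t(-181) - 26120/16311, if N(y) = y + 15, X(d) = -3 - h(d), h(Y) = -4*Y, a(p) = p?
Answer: -1110604/1060215 ≈ -1.0475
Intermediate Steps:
X(d) = -3 + 4*d (X(d) = -3 - (-4)*d = -3 + 4*d)
N(y) = 15 + y
V(j) = 36 (V(j) = 15 + (-3 + 4*6) = 15 + (-3 + 24) = 15 + 21 = 36)
V(66)/t(-181) - 26120/16311 = 36/65 - 26120/16311 = -1110604/1060215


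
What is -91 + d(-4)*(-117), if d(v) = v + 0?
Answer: 377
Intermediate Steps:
d(v) = v
-91 + d(-4)*(-117) = -91 - 4*(-117) = -91 + 468 = 377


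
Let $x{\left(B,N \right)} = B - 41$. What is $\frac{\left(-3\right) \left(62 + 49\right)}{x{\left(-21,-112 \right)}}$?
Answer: $\frac{333}{62} \approx 5.371$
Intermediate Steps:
$x{\left(B,N \right)} = -41 + B$
$\frac{\left(-3\right) \left(62 + 49\right)}{x{\left(-21,-112 \right)}} = \frac{\left(-3\right) \left(62 + 49\right)}{-41 - 21} = \frac{\left(-3\right) 111}{-62} = \left(-333\right) \left(- \frac{1}{62}\right) = \frac{333}{62}$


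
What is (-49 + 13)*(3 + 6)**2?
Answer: -2916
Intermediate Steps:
(-49 + 13)*(3 + 6)**2 = -36*9**2 = -36*81 = -2916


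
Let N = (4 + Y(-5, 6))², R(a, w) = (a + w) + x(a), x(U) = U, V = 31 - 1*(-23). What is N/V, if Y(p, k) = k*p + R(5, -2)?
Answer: 6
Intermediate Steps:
V = 54 (V = 31 + 23 = 54)
R(a, w) = w + 2*a (R(a, w) = (a + w) + a = w + 2*a)
Y(p, k) = 8 + k*p (Y(p, k) = k*p + (-2 + 2*5) = k*p + (-2 + 10) = k*p + 8 = 8 + k*p)
N = 324 (N = (4 + (8 + 6*(-5)))² = (4 + (8 - 30))² = (4 - 22)² = (-18)² = 324)
N/V = 324/54 = 324*(1/54) = 6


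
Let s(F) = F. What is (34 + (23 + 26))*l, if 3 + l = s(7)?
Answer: 332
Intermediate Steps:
l = 4 (l = -3 + 7 = 4)
(34 + (23 + 26))*l = (34 + (23 + 26))*4 = (34 + 49)*4 = 83*4 = 332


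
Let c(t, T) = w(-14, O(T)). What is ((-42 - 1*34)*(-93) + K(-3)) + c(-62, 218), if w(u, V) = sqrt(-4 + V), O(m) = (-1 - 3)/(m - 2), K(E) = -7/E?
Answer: 21211/3 + I*sqrt(1302)/18 ≈ 7070.3 + 2.0046*I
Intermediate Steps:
O(m) = -4/(-2 + m)
c(t, T) = sqrt(-4 - 4/(-2 + T))
((-42 - 1*34)*(-93) + K(-3)) + c(-62, 218) = ((-42 - 1*34)*(-93) - 7/(-3)) + 2*sqrt((1 - 1*218)/(-2 + 218)) = ((-42 - 34)*(-93) - 7*(-1/3)) + 2*sqrt((1 - 218)/216) = (-76*(-93) + 7/3) + 2*sqrt((1/216)*(-217)) = (7068 + 7/3) + 2*sqrt(-217/216) = 21211/3 + 2*(I*sqrt(1302)/36) = 21211/3 + I*sqrt(1302)/18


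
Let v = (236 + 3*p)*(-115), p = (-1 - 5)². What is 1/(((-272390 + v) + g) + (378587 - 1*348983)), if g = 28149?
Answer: -1/254197 ≈ -3.9340e-6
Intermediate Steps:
p = 36 (p = (-6)² = 36)
v = -39560 (v = (236 + 3*36)*(-115) = (236 + 108)*(-115) = 344*(-115) = -39560)
1/(((-272390 + v) + g) + (378587 - 1*348983)) = 1/(((-272390 - 39560) + 28149) + (378587 - 1*348983)) = 1/((-311950 + 28149) + (378587 - 348983)) = 1/(-283801 + 29604) = 1/(-254197) = -1/254197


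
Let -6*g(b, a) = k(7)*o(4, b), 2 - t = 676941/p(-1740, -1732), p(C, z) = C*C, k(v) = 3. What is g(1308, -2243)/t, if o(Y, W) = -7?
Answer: 3532200/1792753 ≈ 1.9703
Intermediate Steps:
p(C, z) = C²
t = 1792753/1009200 (t = 2 - 676941/((-1740)²) = 2 - 676941/3027600 = 2 - 1*225647/1009200 = 2 - 225647/1009200 = 1792753/1009200 ≈ 1.7764)
g(b, a) = 7/2 (g(b, a) = -(-7)/2 = -⅙*(-21) = 7/2)
g(1308, -2243)/t = 7/(2*(1792753/1009200)) = (7/2)*(1009200/1792753) = 3532200/1792753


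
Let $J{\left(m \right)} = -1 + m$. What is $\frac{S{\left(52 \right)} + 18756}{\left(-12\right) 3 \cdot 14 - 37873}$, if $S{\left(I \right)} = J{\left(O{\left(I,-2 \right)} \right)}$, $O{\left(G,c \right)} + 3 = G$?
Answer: $- \frac{18804}{38377} \approx -0.48998$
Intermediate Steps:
$O{\left(G,c \right)} = -3 + G$
$S{\left(I \right)} = -4 + I$ ($S{\left(I \right)} = -1 + \left(-3 + I\right) = -4 + I$)
$\frac{S{\left(52 \right)} + 18756}{\left(-12\right) 3 \cdot 14 - 37873} = \frac{\left(-4 + 52\right) + 18756}{\left(-12\right) 3 \cdot 14 - 37873} = \frac{48 + 18756}{\left(-36\right) 14 - 37873} = \frac{18804}{-504 - 37873} = \frac{18804}{-38377} = 18804 \left(- \frac{1}{38377}\right) = - \frac{18804}{38377}$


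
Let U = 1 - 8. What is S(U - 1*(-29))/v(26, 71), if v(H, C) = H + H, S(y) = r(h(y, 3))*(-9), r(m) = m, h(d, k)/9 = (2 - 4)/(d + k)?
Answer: 81/650 ≈ 0.12462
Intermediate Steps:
U = -7
h(d, k) = -18/(d + k) (h(d, k) = 9*((2 - 4)/(d + k)) = 9*(-2/(d + k)) = -18/(d + k))
S(y) = 162/(3 + y) (S(y) = -18/(y + 3)*(-9) = -18/(3 + y)*(-9) = 162/(3 + y))
v(H, C) = 2*H
S(U - 1*(-29))/v(26, 71) = (162/(3 + (-7 - 1*(-29))))/((2*26)) = (162/(3 + (-7 + 29)))/52 = (162/(3 + 22))*(1/52) = (162/25)*(1/52) = 81/650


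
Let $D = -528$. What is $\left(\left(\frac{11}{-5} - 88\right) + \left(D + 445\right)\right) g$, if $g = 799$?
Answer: $- \frac{691934}{5} \approx -1.3839 \cdot 10^{5}$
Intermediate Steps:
$\left(\left(\frac{11}{-5} - 88\right) + \left(D + 445\right)\right) g = \left(\left(\frac{11}{-5} - 88\right) + \left(-528 + 445\right)\right) 799 = \left(\left(11 \left(- \frac{1}{5}\right) - 88\right) - 83\right) 799 = \left(\left(- \frac{11}{5} - 88\right) - 83\right) 799 = \left(- \frac{451}{5} - 83\right) 799 = \left(- \frac{866}{5}\right) 799 = - \frac{691934}{5}$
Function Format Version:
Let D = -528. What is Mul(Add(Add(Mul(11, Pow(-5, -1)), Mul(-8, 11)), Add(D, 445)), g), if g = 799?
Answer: Rational(-691934, 5) ≈ -1.3839e+5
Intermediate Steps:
Mul(Add(Add(Mul(11, Pow(-5, -1)), Mul(-8, 11)), Add(D, 445)), g) = Mul(Add(Add(Mul(11, Pow(-5, -1)), Mul(-8, 11)), Add(-528, 445)), 799) = Mul(Add(Add(Mul(11, Rational(-1, 5)), -88), -83), 799) = Mul(Add(Add(Rational(-11, 5), -88), -83), 799) = Mul(Add(Rational(-451, 5), -83), 799) = Mul(Rational(-866, 5), 799) = Rational(-691934, 5)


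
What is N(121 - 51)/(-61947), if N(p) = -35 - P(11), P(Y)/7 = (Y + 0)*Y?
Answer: 98/6883 ≈ 0.014238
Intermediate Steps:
P(Y) = 7*Y**2 (P(Y) = 7*((Y + 0)*Y) = 7*(Y*Y) = 7*Y**2)
N(p) = -882 (N(p) = -35 - 7*11**2 = -35 - 7*121 = -35 - 1*847 = -35 - 847 = -882)
N(121 - 51)/(-61947) = -882/(-61947) = -882*(-1/61947) = 98/6883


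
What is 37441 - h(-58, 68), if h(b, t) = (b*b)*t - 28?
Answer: -191283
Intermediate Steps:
h(b, t) = -28 + t*b**2 (h(b, t) = b**2*t - 28 = t*b**2 - 28 = -28 + t*b**2)
37441 - h(-58, 68) = 37441 - (-28 + 68*(-58)**2) = 37441 - (-28 + 68*3364) = 37441 - (-28 + 228752) = 37441 - 1*228724 = 37441 - 228724 = -191283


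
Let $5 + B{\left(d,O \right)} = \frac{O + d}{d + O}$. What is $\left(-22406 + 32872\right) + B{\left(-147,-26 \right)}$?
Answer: $10462$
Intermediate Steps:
$B{\left(d,O \right)} = -4$ ($B{\left(d,O \right)} = -5 + \frac{O + d}{d + O} = -5 + \frac{O + d}{O + d} = -5 + 1 = -4$)
$\left(-22406 + 32872\right) + B{\left(-147,-26 \right)} = \left(-22406 + 32872\right) - 4 = 10466 - 4 = 10462$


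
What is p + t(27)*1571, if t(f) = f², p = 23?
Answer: 1145282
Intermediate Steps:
p + t(27)*1571 = 23 + 27²*1571 = 23 + 729*1571 = 23 + 1145259 = 1145282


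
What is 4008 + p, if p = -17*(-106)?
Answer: 5810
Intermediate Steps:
p = 1802
4008 + p = 4008 + 1802 = 5810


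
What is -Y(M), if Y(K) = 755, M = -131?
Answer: -755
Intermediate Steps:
-Y(M) = -1*755 = -755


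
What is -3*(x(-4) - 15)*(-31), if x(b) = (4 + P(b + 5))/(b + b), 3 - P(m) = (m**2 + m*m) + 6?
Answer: -11067/8 ≈ -1383.4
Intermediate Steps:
P(m) = -3 - 2*m**2 (P(m) = 3 - ((m**2 + m*m) + 6) = 3 - ((m**2 + m**2) + 6) = 3 - (2*m**2 + 6) = 3 - (6 + 2*m**2) = 3 + (-6 - 2*m**2) = -3 - 2*m**2)
x(b) = (1 - 2*(5 + b)**2)/(2*b) (x(b) = (4 + (-3 - 2*(b + 5)**2))/(b + b) = (4 + (-3 - 2*(5 + b)**2))/((2*b)) = (1 - 2*(5 + b)**2)*(1/(2*b)) = (1 - 2*(5 + b)**2)/(2*b))
-3*(x(-4) - 15)*(-31) = -3*((1/2 - (5 - 4)**2)/(-4) - 15)*(-31) = -3*(-(1/2 - 1*1**2)/4 - 15)*(-31) = -3*(-(1/2 - 1*1)/4 - 15)*(-31) = -3*(-(1/2 - 1)/4 - 15)*(-31) = -3*(-1/4*(-1/2) - 15)*(-31) = -3*(1/8 - 15)*(-31) = -3*(-119/8)*(-31) = (357/8)*(-31) = -11067/8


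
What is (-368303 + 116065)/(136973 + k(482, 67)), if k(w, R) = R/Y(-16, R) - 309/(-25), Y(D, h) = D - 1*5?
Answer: -132424950/71915639 ≈ -1.8414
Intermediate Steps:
Y(D, h) = -5 + D (Y(D, h) = D - 5 = -5 + D)
k(w, R) = 309/25 - R/21 (k(w, R) = R/(-5 - 16) - 309/(-25) = R/(-21) - 309*(-1/25) = R*(-1/21) + 309/25 = -R/21 + 309/25 = 309/25 - R/21)
(-368303 + 116065)/(136973 + k(482, 67)) = (-368303 + 116065)/(136973 + (309/25 - 1/21*67)) = -252238/(136973 + (309/25 - 67/21)) = -252238/(136973 + 4814/525) = -252238/71915639/525 = -252238*525/71915639 = -132424950/71915639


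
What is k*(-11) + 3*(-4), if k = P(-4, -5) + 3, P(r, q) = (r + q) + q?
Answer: 109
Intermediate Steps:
P(r, q) = r + 2*q (P(r, q) = (q + r) + q = r + 2*q)
k = -11 (k = (-4 + 2*(-5)) + 3 = (-4 - 10) + 3 = -14 + 3 = -11)
k*(-11) + 3*(-4) = -11*(-11) + 3*(-4) = 121 - 12 = 109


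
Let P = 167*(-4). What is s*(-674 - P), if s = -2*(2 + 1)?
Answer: 36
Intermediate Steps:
P = -668
s = -6 (s = -2*3 = -6)
s*(-674 - P) = -6*(-674 - 1*(-668)) = -6*(-674 + 668) = -6*(-6) = 36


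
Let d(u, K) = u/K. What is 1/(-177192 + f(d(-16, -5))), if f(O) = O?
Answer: -5/885944 ≈ -5.6437e-6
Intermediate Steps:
1/(-177192 + f(d(-16, -5))) = 1/(-177192 - 16/(-5)) = 1/(-177192 - 16*(-⅕)) = 1/(-177192 + 16/5) = 1/(-885944/5) = -5/885944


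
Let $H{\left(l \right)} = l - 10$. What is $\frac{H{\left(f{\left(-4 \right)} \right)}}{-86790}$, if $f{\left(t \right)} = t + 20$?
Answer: $- \frac{1}{14465} \approx -6.9132 \cdot 10^{-5}$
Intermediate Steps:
$f{\left(t \right)} = 20 + t$
$H{\left(l \right)} = -10 + l$ ($H{\left(l \right)} = l - 10 = -10 + l$)
$\frac{H{\left(f{\left(-4 \right)} \right)}}{-86790} = \frac{-10 + \left(20 - 4\right)}{-86790} = \left(-10 + 16\right) \left(- \frac{1}{86790}\right) = 6 \left(- \frac{1}{86790}\right) = - \frac{1}{14465}$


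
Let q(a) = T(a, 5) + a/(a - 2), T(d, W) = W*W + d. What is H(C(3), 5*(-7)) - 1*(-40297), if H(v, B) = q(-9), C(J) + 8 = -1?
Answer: 443452/11 ≈ 40314.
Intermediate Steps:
C(J) = -9 (C(J) = -8 - 1 = -9)
T(d, W) = d + W² (T(d, W) = W² + d = d + W²)
q(a) = 25 + a + a/(-2 + a) (q(a) = (a + 5²) + a/(a - 2) = (a + 25) + a/(-2 + a) = (25 + a) + a/(-2 + a) = 25 + a + a/(-2 + a))
H(v, B) = 185/11 (H(v, B) = (-50 - 1*(-9) - 9*(25 - 9))/(-2 - 9) = (-50 + 9 - 9*16)/(-11) = -(-50 + 9 - 144)/11 = -1/11*(-185) = 185/11)
H(C(3), 5*(-7)) - 1*(-40297) = 185/11 - 1*(-40297) = 185/11 + 40297 = 443452/11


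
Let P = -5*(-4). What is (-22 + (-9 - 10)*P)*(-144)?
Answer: 57888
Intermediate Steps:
P = 20
(-22 + (-9 - 10)*P)*(-144) = (-22 + (-9 - 10)*20)*(-144) = (-22 - 19*20)*(-144) = (-22 - 380)*(-144) = -402*(-144) = 57888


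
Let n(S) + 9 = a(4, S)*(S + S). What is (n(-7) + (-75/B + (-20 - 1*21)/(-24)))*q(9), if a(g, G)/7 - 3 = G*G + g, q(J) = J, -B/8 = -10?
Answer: -791457/16 ≈ -49466.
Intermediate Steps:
B = 80 (B = -8*(-10) = 80)
a(g, G) = 21 + 7*g + 7*G**2 (a(g, G) = 21 + 7*(G*G + g) = 21 + 7*(G**2 + g) = 21 + 7*(g + G**2) = 21 + (7*g + 7*G**2) = 21 + 7*g + 7*G**2)
n(S) = -9 + 2*S*(49 + 7*S**2) (n(S) = -9 + (21 + 7*4 + 7*S**2)*(S + S) = -9 + (21 + 28 + 7*S**2)*(2*S) = -9 + (49 + 7*S**2)*(2*S) = -9 + 2*S*(49 + 7*S**2))
(n(-7) + (-75/B + (-20 - 1*21)/(-24)))*q(9) = ((-9 + 14*(-7)*(7 + (-7)**2)) + (-75/80 + (-20 - 1*21)/(-24)))*9 = ((-9 + 14*(-7)*(7 + 49)) + (-75*1/80 + (-20 - 21)*(-1/24)))*9 = ((-9 + 14*(-7)*56) + (-15/16 - 41*(-1/24)))*9 = ((-9 - 5488) + (-15/16 + 41/24))*9 = (-5497 + 37/48)*9 = -263819/48*9 = -791457/16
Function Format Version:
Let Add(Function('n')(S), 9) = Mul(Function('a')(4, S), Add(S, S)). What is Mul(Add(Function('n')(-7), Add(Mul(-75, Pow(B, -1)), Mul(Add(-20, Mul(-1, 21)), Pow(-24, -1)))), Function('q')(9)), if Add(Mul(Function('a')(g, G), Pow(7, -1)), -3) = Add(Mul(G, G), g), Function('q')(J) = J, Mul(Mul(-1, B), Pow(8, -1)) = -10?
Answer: Rational(-791457, 16) ≈ -49466.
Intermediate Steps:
B = 80 (B = Mul(-8, -10) = 80)
Function('a')(g, G) = Add(21, Mul(7, g), Mul(7, Pow(G, 2))) (Function('a')(g, G) = Add(21, Mul(7, Add(Mul(G, G), g))) = Add(21, Mul(7, Add(Pow(G, 2), g))) = Add(21, Mul(7, Add(g, Pow(G, 2)))) = Add(21, Add(Mul(7, g), Mul(7, Pow(G, 2)))) = Add(21, Mul(7, g), Mul(7, Pow(G, 2))))
Function('n')(S) = Add(-9, Mul(2, S, Add(49, Mul(7, Pow(S, 2))))) (Function('n')(S) = Add(-9, Mul(Add(21, Mul(7, 4), Mul(7, Pow(S, 2))), Add(S, S))) = Add(-9, Mul(Add(21, 28, Mul(7, Pow(S, 2))), Mul(2, S))) = Add(-9, Mul(Add(49, Mul(7, Pow(S, 2))), Mul(2, S))) = Add(-9, Mul(2, S, Add(49, Mul(7, Pow(S, 2))))))
Mul(Add(Function('n')(-7), Add(Mul(-75, Pow(B, -1)), Mul(Add(-20, Mul(-1, 21)), Pow(-24, -1)))), Function('q')(9)) = Mul(Add(Add(-9, Mul(14, -7, Add(7, Pow(-7, 2)))), Add(Mul(-75, Pow(80, -1)), Mul(Add(-20, Mul(-1, 21)), Pow(-24, -1)))), 9) = Mul(Add(Add(-9, Mul(14, -7, Add(7, 49))), Add(Mul(-75, Rational(1, 80)), Mul(Add(-20, -21), Rational(-1, 24)))), 9) = Mul(Add(Add(-9, Mul(14, -7, 56)), Add(Rational(-15, 16), Mul(-41, Rational(-1, 24)))), 9) = Mul(Add(Add(-9, -5488), Add(Rational(-15, 16), Rational(41, 24))), 9) = Mul(Add(-5497, Rational(37, 48)), 9) = Mul(Rational(-263819, 48), 9) = Rational(-791457, 16)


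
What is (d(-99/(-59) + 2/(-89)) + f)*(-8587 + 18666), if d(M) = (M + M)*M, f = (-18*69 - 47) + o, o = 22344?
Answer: 5852882078661687/27573001 ≈ 2.1227e+8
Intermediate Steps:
f = 21055 (f = (-18*69 - 47) + 22344 = (-1242 - 47) + 22344 = -1289 + 22344 = 21055)
d(M) = 2*M² (d(M) = (2*M)*M = 2*M²)
(d(-99/(-59) + 2/(-89)) + f)*(-8587 + 18666) = (2*(-99/(-59) + 2/(-89))² + 21055)*(-8587 + 18666) = (2*(-99*(-1/59) + 2*(-1/89))² + 21055)*10079 = (2*(99/59 - 2/89)² + 21055)*10079 = (2*(8693/5251)² + 21055)*10079 = (2*(75568249/27573001) + 21055)*10079 = (151136498/27573001 + 21055)*10079 = (580700672553/27573001)*10079 = 5852882078661687/27573001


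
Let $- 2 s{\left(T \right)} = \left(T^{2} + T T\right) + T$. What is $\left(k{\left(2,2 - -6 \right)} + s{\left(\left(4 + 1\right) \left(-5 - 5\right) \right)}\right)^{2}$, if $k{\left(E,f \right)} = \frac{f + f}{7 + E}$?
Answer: $\frac{495463081}{81} \approx 6.1168 \cdot 10^{6}$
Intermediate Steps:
$k{\left(E,f \right)} = \frac{2 f}{7 + E}$
$s{\left(T \right)} = - T^{2} - \frac{T}{2}$ ($s{\left(T \right)} = - \frac{\left(T^{2} + T T\right) + T}{2} = - \frac{\left(T^{2} + T^{2}\right) + T}{2} = - \frac{2 T^{2} + T}{2} = - \frac{T + 2 T^{2}}{2} = - T^{2} - \frac{T}{2}$)
$\left(k{\left(2,2 - -6 \right)} + s{\left(\left(4 + 1\right) \left(-5 - 5\right) \right)}\right)^{2} = \left(\frac{2 \left(2 - -6\right)}{7 + 2} - \left(4 + 1\right) \left(-5 - 5\right) \left(\frac{1}{2} + \left(4 + 1\right) \left(-5 - 5\right)\right)\right)^{2} = \left(\frac{2 \left(2 + 6\right)}{9} - 5 \left(-10\right) \left(\frac{1}{2} + 5 \left(-10\right)\right)\right)^{2} = \left(2 \cdot 8 \cdot \frac{1}{9} - - 50 \left(\frac{1}{2} - 50\right)\right)^{2} = \left(\frac{16}{9} - \left(-50\right) \left(- \frac{99}{2}\right)\right)^{2} = \left(\frac{16}{9} - 2475\right)^{2} = \left(- \frac{22259}{9}\right)^{2} = \frac{495463081}{81}$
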